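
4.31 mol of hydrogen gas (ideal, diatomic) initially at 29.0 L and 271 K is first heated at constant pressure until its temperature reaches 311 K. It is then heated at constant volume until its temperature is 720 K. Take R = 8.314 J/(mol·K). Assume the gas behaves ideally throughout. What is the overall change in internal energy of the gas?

40200 J

P₁ = nRT₁/V₁ = 4.31×8.314×271/29.0 = 335 kPa.
Step 1 — Isobaric: P stays 335 kPa; V/T = const ⇒ T₂ = 311 K, V₂ = 33.3 L.
W = PΔV = 335×(33.3−29.0) kPa·L = 1430 J.
ΔU = nCvΔT = 4.31×20.8×(311−271) = 3580 J.
Q = ΔU + W = nCpΔT = 5020 J.
State after step 1: P = 335 kPa, V = 33.3 L, T = 311 K.
Step 2 — Isochoric: V stays 33.3 L; P/T = const ⇒ T₂ = 720 K, P₂ = 775 kPa.
W = 0 (no volume change).
ΔU = nCvΔT = 4.31×20.8×(720−311) = 36600 J.
Q = ΔU = 36600 J.
Net over both steps: W = 1430 J, Q = 41700 J, ΔU = 40200 J.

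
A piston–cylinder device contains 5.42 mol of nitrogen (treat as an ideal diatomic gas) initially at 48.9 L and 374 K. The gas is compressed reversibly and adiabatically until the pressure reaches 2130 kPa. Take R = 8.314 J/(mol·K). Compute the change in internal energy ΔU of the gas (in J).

28800 J

P₁ = nRT₁/V₁ = 5.42×8.314×374/48.9 = 345 kPa.
Adiabatic: T₂/T₁ = (P₂/P₁)^((γ−1)/γ) ⇒ T₂ = 374×(6.18)^0.286 = 629 K; V₂ = 13.3 L.
For an ideal gas ΔU = nCvΔT with Cv = (5/2)R = 20.8 J/(mol·K).
ΔU = 5.42×20.8×(629−374) = 28800 J.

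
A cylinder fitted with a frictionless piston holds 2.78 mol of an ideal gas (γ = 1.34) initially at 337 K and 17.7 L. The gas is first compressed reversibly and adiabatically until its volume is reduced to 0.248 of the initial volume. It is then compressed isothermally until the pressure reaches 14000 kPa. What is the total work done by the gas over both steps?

P₁ = nRT₁/V₁ = 2.78×8.314×337/17.7 = 440 kPa.
Step 1 — Adiabatic: TV^(γ−1) = const ⇒ T₂ = 337×(4.03)^0.340 = 541 K; PV^γ = const ⇒ P₂ = 2850 kPa.
ΔU = nCvΔT = 2.78×24.5×(541−337) = 13900 J.
Q = 0 for an adiabatic process, so W = −ΔU = -13900 J.
State after step 1: P = 2850 kPa, V = 4.39 L, T = 541 K.
Step 2 — Isothermal: T stays 541 K; PV = const ⇒ V₂ = 0.894 L, P₂ = 14000 kPa.
ΔU = 0 (ideal gas, T constant).
W = nRT ln(V₂/V₁) = 2.78×8.314×541×ln(0.204) = -19900 J.
Q = ΔU + W = -19900 J.
Net over both steps: W = -33800 J, Q = -19900 J, ΔU = 13900 J.

-33800 J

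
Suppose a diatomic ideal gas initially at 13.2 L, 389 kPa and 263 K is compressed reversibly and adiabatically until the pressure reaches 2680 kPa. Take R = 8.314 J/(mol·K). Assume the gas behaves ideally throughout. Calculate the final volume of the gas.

3.33 L

Adiabatic: T₂/T₁ = (P₂/P₁)^((γ−1)/γ) ⇒ T₂ = 263×(6.89)^0.286 = 456 K; V₂ = 3.33 L.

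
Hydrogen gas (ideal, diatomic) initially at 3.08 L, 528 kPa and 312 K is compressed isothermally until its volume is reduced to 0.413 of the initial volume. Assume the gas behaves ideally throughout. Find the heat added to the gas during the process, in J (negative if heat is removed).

-1440 J

n = P₁V₁/(RT₁) = 528×3.08/(8.314×312) = 0.627 mol.
Isothermal: T stays 312 K; PV = const ⇒ V₂ = 1.27 L, P₂ = 1280 kPa.
ΔU = 0 (ideal gas, T constant).
W = nRT ln(V₂/V₁) = 0.627×8.314×312×ln(0.413) = -1440 J.
Q = ΔU + W = -1440 J.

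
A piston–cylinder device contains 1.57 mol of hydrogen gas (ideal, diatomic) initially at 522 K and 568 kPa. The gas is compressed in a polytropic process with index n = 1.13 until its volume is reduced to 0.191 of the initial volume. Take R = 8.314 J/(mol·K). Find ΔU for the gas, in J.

4090 J

V₁ = nRT₁/P₁ = 1.57×8.314×522/568 = 12.0 L.
Polytropic n=1.13: T₂ = T₁(V₁/V₂)^(n−1) = 522×(5.24)^0.13 = 647 K; P₂ = P₁(V₁/V₂)^n = 3690 kPa.
For an ideal gas ΔU = nCvΔT with Cv = (5/2)R = 20.8 J/(mol·K).
ΔU = 1.57×20.8×(647−522) = 4090 J.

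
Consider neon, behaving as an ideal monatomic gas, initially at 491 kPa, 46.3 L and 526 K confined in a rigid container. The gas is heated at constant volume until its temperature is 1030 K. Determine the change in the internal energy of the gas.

n = P₁V₁/(RT₁) = 491×46.3/(8.314×526) = 5.20 mol.
Isochoric: V stays 46.3 L; P/T = const ⇒ T₂ = 1030 K, P₂ = 961 kPa.
For an ideal gas ΔU = nCvΔT with Cv = (3/2)R = 12.5 J/(mol·K).
ΔU = 5.20×12.5×(1030−526) = 32700 J.

32700 J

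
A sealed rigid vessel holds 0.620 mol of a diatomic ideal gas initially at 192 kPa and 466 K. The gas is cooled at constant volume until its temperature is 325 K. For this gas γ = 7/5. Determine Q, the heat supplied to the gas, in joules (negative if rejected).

-1820 J

V₁ = nRT₁/P₁ = 0.620×8.314×466/192 = 12.5 L.
Isochoric: V stays 12.5 L; P/T = const ⇒ T₂ = 325 K, P₂ = 134 kPa.
W = 0 (no volume change).
ΔU = nCvΔT = 0.620×20.8×(325−466) = -1820 J.
Q = ΔU = -1820 J.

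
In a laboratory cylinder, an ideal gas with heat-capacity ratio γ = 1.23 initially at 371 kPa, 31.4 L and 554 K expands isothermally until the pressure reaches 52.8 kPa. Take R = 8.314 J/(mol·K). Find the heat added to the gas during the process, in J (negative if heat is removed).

n = P₁V₁/(RT₁) = 371×31.4/(8.314×554) = 2.53 mol.
Isothermal: T stays 554 K; PV = const ⇒ V₂ = 221 L, P₂ = 52.8 kPa.
ΔU = 0 (ideal gas, T constant).
W = nRT ln(V₂/V₁) = 2.53×8.314×554×ln(7.03) = 22700 J.
Q = ΔU + W = 22700 J.

22700 J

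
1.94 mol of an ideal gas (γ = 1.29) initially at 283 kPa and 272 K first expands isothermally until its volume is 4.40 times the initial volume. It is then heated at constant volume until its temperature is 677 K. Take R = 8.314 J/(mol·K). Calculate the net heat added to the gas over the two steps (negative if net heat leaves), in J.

V₁ = nRT₁/P₁ = 1.94×8.314×272/283 = 15.5 L.
Step 1 — Isothermal: T stays 272 K; PV = const ⇒ V₂ = 68.2 L, P₂ = 64.3 kPa.
ΔU = 0 (ideal gas, T constant).
W = nRT ln(V₂/V₁) = 1.94×8.314×272×ln(4.40) = 6500 J.
Q = ΔU + W = 6500 J.
State after step 1: P = 64.3 kPa, V = 68.2 L, T = 272 K.
Step 2 — Isochoric: V stays 68.2 L; P/T = const ⇒ T₂ = 677 K, P₂ = 160 kPa.
W = 0 (no volume change).
ΔU = nCvΔT = 1.94×28.7×(677−272) = 22500 J.
Q = ΔU = 22500 J.
Net over both steps: W = 6500 J, Q = 29000 J, ΔU = 22500 J.

29000 J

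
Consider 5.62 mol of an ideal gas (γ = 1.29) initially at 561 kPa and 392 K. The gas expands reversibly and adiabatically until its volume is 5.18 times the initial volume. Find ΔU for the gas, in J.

V₁ = nRT₁/P₁ = 5.62×8.314×392/561 = 32.6 L.
Adiabatic: TV^(γ−1) = const ⇒ T₂ = 392×(0.193)^0.290 = 243 K; PV^γ = const ⇒ P₂ = 67.2 kPa.
For an ideal gas ΔU = nCvΔT with Cv = R/(γ−1) = 28.7 J/(mol·K).
ΔU = 5.62×28.7×(243−392) = -24000 J.

-24000 J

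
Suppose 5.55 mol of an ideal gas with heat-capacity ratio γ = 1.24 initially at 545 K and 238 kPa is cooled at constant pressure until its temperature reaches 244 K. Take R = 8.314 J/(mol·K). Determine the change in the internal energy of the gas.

-57900 J

V₁ = nRT₁/P₁ = 5.55×8.314×545/238 = 106 L.
Isobaric: P stays 238 kPa; V/T = const ⇒ T₂ = 244 K, V₂ = 47.3 L.
For an ideal gas ΔU = nCvΔT with Cv = R/(γ−1) = 34.6 J/(mol·K).
ΔU = 5.55×34.6×(244−545) = -57900 J.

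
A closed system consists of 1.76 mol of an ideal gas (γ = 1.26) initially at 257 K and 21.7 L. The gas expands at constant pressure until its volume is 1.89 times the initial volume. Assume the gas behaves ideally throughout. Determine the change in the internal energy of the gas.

12900 J

P₁ = nRT₁/V₁ = 1.76×8.314×257/21.7 = 173 kPa.
Isobaric: P stays 173 kPa; V/T = const ⇒ T₂ = 486 K, V₂ = 41.0 L.
For an ideal gas ΔU = nCvΔT with Cv = R/(γ−1) = 32.0 J/(mol·K).
ΔU = 1.76×32.0×(486−257) = 12900 J.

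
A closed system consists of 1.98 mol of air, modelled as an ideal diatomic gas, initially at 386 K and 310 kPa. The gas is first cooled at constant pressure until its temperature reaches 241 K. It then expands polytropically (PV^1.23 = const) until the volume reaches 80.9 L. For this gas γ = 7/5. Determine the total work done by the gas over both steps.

V₁ = nRT₁/P₁ = 1.98×8.314×386/310 = 20.5 L.
Step 1 — Isobaric: P stays 310 kPa; V/T = const ⇒ T₂ = 241 K, V₂ = 12.8 L.
W = PΔV = 310×(12.8−20.5) kPa·L = -2390 J.
ΔU = nCvΔT = 1.98×20.8×(241−386) = -5970 J.
Q = ΔU + W = nCpΔT = -8350 J.
State after step 1: P = 310 kPa, V = 12.8 L, T = 241 K.
Step 2 — Polytropic n=1.23: T₂ = T₁(V₁/V₂)^(n−1) = 241×(0.158)^0.23 = 158 K; P₂ = P₁(V₁/V₂)^n = 32.1 kPa.
W = (P₁V₁−P₂V₂)/(n−1) = (310×12.8−32.1×80.9)/0.23 = 5960 J.
ΔU = nCvΔT = 1.98×20.8×(158−241) = -3430 J.
Q = ΔU + W = 2530 J.
Net over both steps: W = 3580 J, Q = -5820 J, ΔU = -9400 J.

3580 J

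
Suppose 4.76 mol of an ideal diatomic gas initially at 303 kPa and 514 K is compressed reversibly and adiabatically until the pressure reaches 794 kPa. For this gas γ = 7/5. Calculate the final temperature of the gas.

V₁ = nRT₁/P₁ = 4.76×8.314×514/303 = 67.1 L.
Adiabatic: T₂/T₁ = (P₂/P₁)^((γ−1)/γ) ⇒ T₂ = 514×(2.62)^0.286 = 677 K; V₂ = 33.7 L.

677 K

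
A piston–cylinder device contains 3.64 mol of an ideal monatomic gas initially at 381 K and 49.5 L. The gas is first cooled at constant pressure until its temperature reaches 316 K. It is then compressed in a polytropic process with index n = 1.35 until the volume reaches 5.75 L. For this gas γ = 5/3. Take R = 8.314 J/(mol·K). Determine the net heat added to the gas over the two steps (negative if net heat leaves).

-17800 J

P₁ = nRT₁/V₁ = 3.64×8.314×381/49.5 = 233 kPa.
Step 1 — Isobaric: P stays 233 kPa; V/T = const ⇒ T₂ = 316 K, V₂ = 41.1 L.
W = PΔV = 233×(41.1−49.5) kPa·L = -1970 J.
ΔU = nCvΔT = 3.64×12.5×(316−381) = -2950 J.
Q = ΔU + W = nCpΔT = -4920 J.
State after step 1: P = 233 kPa, V = 41.1 L, T = 316 K.
Step 2 — Polytropic n=1.35: T₂ = T₁(V₁/V₂)^(n−1) = 316×(7.14)^0.35 = 629 K; P₂ = P₁(V₁/V₂)^n = 3310 kPa.
W = (P₁V₁−P₂V₂)/(n−1) = (233×41.1−3310×5.75)/0.35 = -27000 J.
ΔU = nCvΔT = 3.64×12.5×(629−316) = 14200 J.
Q = ΔU + W = -12800 J.
Net over both steps: W = -29000 J, Q = -17800 J, ΔU = 11200 J.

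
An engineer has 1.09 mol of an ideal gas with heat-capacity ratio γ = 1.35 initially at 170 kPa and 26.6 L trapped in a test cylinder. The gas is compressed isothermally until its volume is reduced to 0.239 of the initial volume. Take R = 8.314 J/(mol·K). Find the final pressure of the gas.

711 kPa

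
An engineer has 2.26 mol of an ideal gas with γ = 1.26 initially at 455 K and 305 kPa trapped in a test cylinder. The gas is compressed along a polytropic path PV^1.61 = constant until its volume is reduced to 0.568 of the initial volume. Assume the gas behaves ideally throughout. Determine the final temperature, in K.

642 K

V₁ = nRT₁/P₁ = 2.26×8.314×455/305 = 28.0 L.
Polytropic n=1.61: T₂ = T₁(V₁/V₂)^(n−1) = 455×(1.76)^0.61 = 642 K; P₂ = P₁(V₁/V₂)^n = 758 kPa.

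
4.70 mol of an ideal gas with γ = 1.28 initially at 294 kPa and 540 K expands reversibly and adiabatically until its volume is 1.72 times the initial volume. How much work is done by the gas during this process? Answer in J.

10600 J

V₁ = nRT₁/P₁ = 4.70×8.314×540/294 = 71.8 L.
Adiabatic: TV^(γ−1) = const ⇒ T₂ = 540×(0.581)^0.280 = 464 K; PV^γ = const ⇒ P₂ = 147 kPa.
ΔU = nCvΔT = 4.70×29.7×(464−540) = -10600 J.
Q = 0 for an adiabatic process, so W = −ΔU = 10600 J.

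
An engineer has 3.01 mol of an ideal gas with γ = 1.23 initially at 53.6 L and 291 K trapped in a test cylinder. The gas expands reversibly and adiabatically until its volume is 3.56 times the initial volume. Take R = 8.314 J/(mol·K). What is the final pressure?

P₁ = nRT₁/V₁ = 3.01×8.314×291/53.6 = 136 kPa.
Adiabatic: TV^(γ−1) = const ⇒ T₂ = 291×(0.281)^0.230 = 217 K; PV^γ = const ⇒ P₂ = 28.5 kPa.

28.5 kPa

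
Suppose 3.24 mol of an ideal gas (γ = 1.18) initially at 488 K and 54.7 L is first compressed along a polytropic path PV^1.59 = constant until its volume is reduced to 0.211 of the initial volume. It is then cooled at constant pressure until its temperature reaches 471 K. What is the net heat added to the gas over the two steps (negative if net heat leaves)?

P₁ = nRT₁/V₁ = 3.24×8.314×488/54.7 = 240 kPa.
Step 1 — Polytropic n=1.59: T₂ = T₁(V₁/V₂)^(n−1) = 488×(4.74)^0.59 = 1220 K; P₂ = P₁(V₁/V₂)^n = 2850 kPa.
W = (P₁V₁−P₂V₂)/(n−1) = (240×54.7−2850×11.5)/0.59 = -33500 J.
ΔU = nCvΔT = 3.24×46.2×(1220−488) = 110000 J.
Q = ΔU + W = 76300 J.
State after step 1: P = 2850 kPa, V = 11.5 L, T = 1220 K.
Step 2 — Isobaric: P stays 2850 kPa; V/T = const ⇒ T₂ = 471 K, V₂ = 4.45 L.
W = PΔV = 2850×(4.45−11.5) kPa·L = -20200 J.
ΔU = nCvΔT = 3.24×46.2×(471−1220) = -112000 J.
Q = ΔU + W = nCpΔT = -133000 J.
Net over both steps: W = -53700 J, Q = -56300 J, ΔU = -2540 J.

-56300 J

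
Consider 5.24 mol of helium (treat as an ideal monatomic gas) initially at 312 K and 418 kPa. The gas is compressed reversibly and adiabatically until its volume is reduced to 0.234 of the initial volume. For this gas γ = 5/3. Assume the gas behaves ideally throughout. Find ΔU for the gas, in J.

V₁ = nRT₁/P₁ = 5.24×8.314×312/418 = 32.5 L.
Adiabatic: TV^(γ−1) = const ⇒ T₂ = 312×(4.27)^0.667 = 822 K; PV^γ = const ⇒ P₂ = 4700 kPa.
For an ideal gas ΔU = nCvΔT with Cv = (3/2)R = 12.5 J/(mol·K).
ΔU = 5.24×12.5×(822−312) = 33300 J.

33300 J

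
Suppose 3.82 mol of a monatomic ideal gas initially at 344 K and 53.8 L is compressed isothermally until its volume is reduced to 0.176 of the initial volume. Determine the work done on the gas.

19000 J

P₁ = nRT₁/V₁ = 3.82×8.314×344/53.8 = 203 kPa.
Isothermal: T stays 344 K; PV = const ⇒ V₂ = 9.47 L, P₂ = 1150 kPa.
W = nRT ln(V₂/V₁) = 3.82×8.314×344×ln(0.176) = -19000 J.
Work done on the gas = −W_by = 19000 J.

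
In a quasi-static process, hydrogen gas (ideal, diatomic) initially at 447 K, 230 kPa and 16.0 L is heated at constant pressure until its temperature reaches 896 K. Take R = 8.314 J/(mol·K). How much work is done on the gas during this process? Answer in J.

-3700 J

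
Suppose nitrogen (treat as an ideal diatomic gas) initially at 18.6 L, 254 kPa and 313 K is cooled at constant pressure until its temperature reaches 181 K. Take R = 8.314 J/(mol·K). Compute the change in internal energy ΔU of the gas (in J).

n = P₁V₁/(RT₁) = 254×18.6/(8.314×313) = 1.82 mol.
Isobaric: P stays 254 kPa; V/T = const ⇒ T₂ = 181 K, V₂ = 10.8 L.
For an ideal gas ΔU = nCvΔT with Cv = (5/2)R = 20.8 J/(mol·K).
ΔU = 1.82×20.8×(181−313) = -4980 J.

-4980 J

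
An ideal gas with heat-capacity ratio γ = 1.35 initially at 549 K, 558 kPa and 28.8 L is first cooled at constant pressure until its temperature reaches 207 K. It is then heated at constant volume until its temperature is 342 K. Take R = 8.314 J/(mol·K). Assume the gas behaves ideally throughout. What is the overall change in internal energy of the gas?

n = P₁V₁/(RT₁) = 558×28.8/(8.314×549) = 3.52 mol.
Step 1 — Isobaric: P stays 558 kPa; V/T = const ⇒ T₂ = 207 K, V₂ = 10.9 L.
W = PΔV = 558×(10.9−28.8) kPa·L = -10000 J.
ΔU = nCvΔT = 3.52×23.8×(207−549) = -28600 J.
Q = ΔU + W = nCpΔT = -38600 J.
State after step 1: P = 558 kPa, V = 10.9 L, T = 207 K.
Step 2 — Isochoric: V stays 10.9 L; P/T = const ⇒ T₂ = 342 K, P₂ = 922 kPa.
W = 0 (no volume change).
ΔU = nCvΔT = 3.52×23.8×(342−207) = 11300 J.
Q = ΔU = 11300 J.
Net over both steps: W = -10000 J, Q = -27300 J, ΔU = -17300 J.

-17300 J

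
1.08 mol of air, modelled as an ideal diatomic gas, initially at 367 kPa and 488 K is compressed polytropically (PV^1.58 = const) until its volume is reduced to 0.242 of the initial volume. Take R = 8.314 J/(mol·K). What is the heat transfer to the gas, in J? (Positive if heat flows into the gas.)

4340 J

V₁ = nRT₁/P₁ = 1.08×8.314×488/367 = 11.9 L.
Polytropic n=1.58: T₂ = T₁(V₁/V₂)^(n−1) = 488×(4.13)^0.58 = 1110 K; P₂ = P₁(V₁/V₂)^n = 3450 kPa.
W = (P₁V₁−P₂V₂)/(n−1) = (367×11.9−3450×2.89)/0.58 = -9650 J.
ΔU = nCvΔT = 1.08×20.8×(1110−488) = 14000 J.
Q = ΔU + W = 4340 J.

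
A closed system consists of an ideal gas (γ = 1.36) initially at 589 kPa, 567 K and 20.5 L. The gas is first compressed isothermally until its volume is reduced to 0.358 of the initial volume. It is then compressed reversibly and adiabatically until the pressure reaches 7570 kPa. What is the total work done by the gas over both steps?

-29100 J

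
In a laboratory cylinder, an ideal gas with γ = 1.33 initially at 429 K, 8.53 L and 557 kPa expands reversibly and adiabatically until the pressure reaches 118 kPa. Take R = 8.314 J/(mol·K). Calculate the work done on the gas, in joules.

-4600 J

n = P₁V₁/(RT₁) = 557×8.53/(8.314×429) = 1.33 mol.
Adiabatic: T₂/T₁ = (P₂/P₁)^((γ−1)/γ) ⇒ T₂ = 429×(0.212)^0.248 = 292 K; V₂ = 27.4 L.
ΔU = nCvΔT = 1.33×25.2×(292−429) = -4600 J.
Q = 0 for an adiabatic process, so W = −ΔU = 4600 J.
Work done on the gas = −W_by = -4600 J.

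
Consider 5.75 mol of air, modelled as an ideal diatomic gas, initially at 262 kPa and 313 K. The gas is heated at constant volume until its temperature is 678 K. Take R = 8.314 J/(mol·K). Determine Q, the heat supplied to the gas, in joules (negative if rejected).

43600 J

V₁ = nRT₁/P₁ = 5.75×8.314×313/262 = 57.1 L.
Isochoric: V stays 57.1 L; P/T = const ⇒ T₂ = 678 K, P₂ = 568 kPa.
W = 0 (no volume change).
ΔU = nCvΔT = 5.75×20.8×(678−313) = 43600 J.
Q = ΔU = 43600 J.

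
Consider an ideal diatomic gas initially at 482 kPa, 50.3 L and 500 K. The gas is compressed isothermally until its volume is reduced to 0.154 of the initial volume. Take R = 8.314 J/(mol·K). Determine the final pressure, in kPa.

3130 kPa

Isothermal: T stays 500 K; PV = const ⇒ V₂ = 7.75 L, P₂ = 3130 kPa.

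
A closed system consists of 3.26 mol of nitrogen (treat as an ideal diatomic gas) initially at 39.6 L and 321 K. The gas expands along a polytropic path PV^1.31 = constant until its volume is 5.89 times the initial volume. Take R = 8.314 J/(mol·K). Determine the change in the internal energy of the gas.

-9200 J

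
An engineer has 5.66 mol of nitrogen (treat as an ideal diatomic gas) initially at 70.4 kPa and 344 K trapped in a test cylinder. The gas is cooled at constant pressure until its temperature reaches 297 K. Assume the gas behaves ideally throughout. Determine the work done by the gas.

V₁ = nRT₁/P₁ = 5.66×8.314×344/70.4 = 230 L.
Isobaric: P stays 70.4 kPa; V/T = const ⇒ T₂ = 297 K, V₂ = 199 L.
W = PΔV = 70.4×(199−230) kPa·L = -2210 J.

-2210 J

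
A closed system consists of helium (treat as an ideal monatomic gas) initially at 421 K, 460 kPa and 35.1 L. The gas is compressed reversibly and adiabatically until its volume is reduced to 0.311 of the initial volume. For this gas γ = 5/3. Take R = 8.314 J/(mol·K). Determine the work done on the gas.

28500 J

n = P₁V₁/(RT₁) = 460×35.1/(8.314×421) = 4.61 mol.
Adiabatic: TV^(γ−1) = const ⇒ T₂ = 421×(3.22)^0.667 = 917 K; PV^γ = const ⇒ P₂ = 3220 kPa.
ΔU = nCvΔT = 4.61×12.5×(917−421) = 28500 J.
Q = 0 for an adiabatic process, so W = −ΔU = -28500 J.
Work done on the gas = −W_by = 28500 J.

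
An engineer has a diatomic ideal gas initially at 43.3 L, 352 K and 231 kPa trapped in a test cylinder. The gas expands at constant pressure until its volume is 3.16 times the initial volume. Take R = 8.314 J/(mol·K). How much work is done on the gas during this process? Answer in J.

-21600 J

n = P₁V₁/(RT₁) = 231×43.3/(8.314×352) = 3.42 mol.
Isobaric: P stays 231 kPa; V/T = const ⇒ T₂ = 1110 K, V₂ = 137 L.
W = PΔV = 231×(137−43.3) kPa·L = 21600 J.
Work done on the gas = −W_by = -21600 J.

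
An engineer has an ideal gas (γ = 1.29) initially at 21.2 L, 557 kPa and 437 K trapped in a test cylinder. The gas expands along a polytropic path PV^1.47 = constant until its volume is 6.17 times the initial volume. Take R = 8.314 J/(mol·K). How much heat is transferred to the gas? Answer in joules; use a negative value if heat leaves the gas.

n = P₁V₁/(RT₁) = 557×21.2/(8.314×437) = 3.25 mol.
Polytropic n=1.47: T₂ = T₁(V₁/V₂)^(n−1) = 437×(0.162)^0.47 = 186 K; P₂ = P₁(V₁/V₂)^n = 38.4 kPa.
W = (P₁V₁−P₂V₂)/(n−1) = (557×21.2−38.4×131)/0.47 = 14400 J.
ΔU = nCvΔT = 3.25×28.7×(186−437) = -23400 J.
Q = ΔU + W = -8960 J.

-8960 J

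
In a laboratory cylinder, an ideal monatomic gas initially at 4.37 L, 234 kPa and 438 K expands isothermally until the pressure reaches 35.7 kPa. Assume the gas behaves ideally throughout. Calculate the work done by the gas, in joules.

1920 J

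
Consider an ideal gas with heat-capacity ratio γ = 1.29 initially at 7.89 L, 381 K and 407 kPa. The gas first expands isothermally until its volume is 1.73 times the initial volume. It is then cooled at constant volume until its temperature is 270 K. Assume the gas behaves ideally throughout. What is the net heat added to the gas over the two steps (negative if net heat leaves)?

-1470 J

n = P₁V₁/(RT₁) = 407×7.89/(8.314×381) = 1.01 mol.
Step 1 — Isothermal: T stays 381 K; PV = const ⇒ V₂ = 13.6 L, P₂ = 235 kPa.
ΔU = 0 (ideal gas, T constant).
W = nRT ln(V₂/V₁) = 1.01×8.314×381×ln(1.73) = 1760 J.
Q = ΔU + W = 1760 J.
State after step 1: P = 235 kPa, V = 13.6 L, T = 381 K.
Step 2 — Isochoric: V stays 13.6 L; P/T = const ⇒ T₂ = 270 K, P₂ = 167 kPa.
W = 0 (no volume change).
ΔU = nCvΔT = 1.01×28.7×(270−381) = -3230 J.
Q = ΔU = -3230 J.
Net over both steps: W = 1760 J, Q = -1470 J, ΔU = -3230 J.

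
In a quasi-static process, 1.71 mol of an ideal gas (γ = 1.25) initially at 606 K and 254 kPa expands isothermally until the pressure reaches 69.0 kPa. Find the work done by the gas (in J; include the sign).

V₁ = nRT₁/P₁ = 1.71×8.314×606/254 = 33.9 L.
Isothermal: T stays 606 K; PV = const ⇒ V₂ = 125 L, P₂ = 69.0 kPa.
W = nRT ln(V₂/V₁) = 1.71×8.314×606×ln(3.68) = 11200 J.

11200 J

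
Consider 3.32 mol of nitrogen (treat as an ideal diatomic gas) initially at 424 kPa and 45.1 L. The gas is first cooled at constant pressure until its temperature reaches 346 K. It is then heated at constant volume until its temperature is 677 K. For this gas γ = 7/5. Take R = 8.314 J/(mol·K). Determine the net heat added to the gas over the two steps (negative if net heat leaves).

-10700 J

T₁ = P₁V₁/(nR) = 424×45.1/(3.32×8.314) = 693 K.
Step 1 — Isobaric: P stays 424 kPa; V/T = const ⇒ T₂ = 346 K, V₂ = 22.5 L.
W = PΔV = 424×(22.5−45.1) kPa·L = -9570 J.
ΔU = nCvΔT = 3.32×20.8×(346−693) = -23900 J.
Q = ΔU + W = nCpΔT = -33500 J.
State after step 1: P = 424 kPa, V = 22.5 L, T = 346 K.
Step 2 — Isochoric: V stays 22.5 L; P/T = const ⇒ T₂ = 677 K, P₂ = 830 kPa.
W = 0 (no volume change).
ΔU = nCvΔT = 3.32×20.8×(677−346) = 22800 J.
Q = ΔU = 22800 J.
Net over both steps: W = -9570 J, Q = -10700 J, ΔU = -1090 J.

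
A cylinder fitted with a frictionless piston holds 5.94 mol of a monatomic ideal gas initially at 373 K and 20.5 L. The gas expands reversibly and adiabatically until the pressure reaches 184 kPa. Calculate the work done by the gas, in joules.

13000 J

P₁ = nRT₁/V₁ = 5.94×8.314×373/20.5 = 899 kPa.
Adiabatic: T₂/T₁ = (P₂/P₁)^((γ−1)/γ) ⇒ T₂ = 373×(0.205)^0.400 = 198 K; V₂ = 53.1 L.
ΔU = nCvΔT = 5.94×12.5×(198−373) = -13000 J.
Q = 0 for an adiabatic process, so W = −ΔU = 13000 J.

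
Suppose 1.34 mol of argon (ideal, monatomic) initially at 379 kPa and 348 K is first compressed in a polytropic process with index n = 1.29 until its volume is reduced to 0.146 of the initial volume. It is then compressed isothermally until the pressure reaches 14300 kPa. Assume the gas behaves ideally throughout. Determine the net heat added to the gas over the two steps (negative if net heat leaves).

V₁ = nRT₁/P₁ = 1.34×8.314×348/379 = 10.2 L.
Step 1 — Polytropic n=1.29: T₂ = T₁(V₁/V₂)^(n−1) = 348×(6.85)^0.29 = 608 K; P₂ = P₁(V₁/V₂)^n = 4540 kPa.
W = (P₁V₁−P₂V₂)/(n−1) = (379×10.2−4540×1.49)/0.29 = -9990 J.
ΔU = nCvΔT = 1.34×12.5×(608−348) = 4350 J.
Q = ΔU + W = -5640 J.
State after step 1: P = 4540 kPa, V = 1.49 L, T = 608 K.
Step 2 — Isothermal: T stays 608 K; PV = const ⇒ V₂ = 0.474 L, P₂ = 14300 kPa.
ΔU = 0 (ideal gas, T constant).
W = nRT ln(V₂/V₁) = 1.34×8.314×608×ln(0.317) = -7780 J.
Q = ΔU + W = -7780 J.
Net over both steps: W = -17800 J, Q = -13400 J, ΔU = 4350 J.

-13400 J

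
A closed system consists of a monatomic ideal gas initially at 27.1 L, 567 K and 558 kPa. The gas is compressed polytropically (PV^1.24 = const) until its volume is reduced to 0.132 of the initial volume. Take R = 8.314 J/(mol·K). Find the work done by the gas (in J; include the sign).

n = P₁V₁/(RT₁) = 558×27.1/(8.314×567) = 3.21 mol.
Polytropic n=1.24: T₂ = T₁(V₁/V₂)^(n−1) = 567×(7.58)^0.24 = 922 K; P₂ = P₁(V₁/V₂)^n = 6870 kPa.
W = (P₁V₁−P₂V₂)/(n−1) = (558×27.1−6870×3.58)/0.24 = -39400 J.

-39400 J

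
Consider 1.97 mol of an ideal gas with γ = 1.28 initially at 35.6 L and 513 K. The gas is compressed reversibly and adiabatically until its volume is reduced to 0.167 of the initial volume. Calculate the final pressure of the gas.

P₁ = nRT₁/V₁ = 1.97×8.314×513/35.6 = 236 kPa.
Adiabatic: TV^(γ−1) = const ⇒ T₂ = 513×(5.99)^0.280 = 847 K; PV^γ = const ⇒ P₂ = 2330 kPa.

2330 kPa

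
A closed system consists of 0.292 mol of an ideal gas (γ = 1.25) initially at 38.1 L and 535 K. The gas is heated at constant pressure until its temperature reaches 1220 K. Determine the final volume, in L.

P₁ = nRT₁/V₁ = 0.292×8.314×535/38.1 = 34.1 kPa.
Isobaric: P stays 34.1 kPa; V/T = const ⇒ T₂ = 1220 K, V₂ = 86.9 L.

86.9 L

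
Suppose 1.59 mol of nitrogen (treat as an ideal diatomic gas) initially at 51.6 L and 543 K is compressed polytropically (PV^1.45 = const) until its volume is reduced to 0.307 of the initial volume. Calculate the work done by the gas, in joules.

P₁ = nRT₁/V₁ = 1.59×8.314×543/51.6 = 139 kPa.
Polytropic n=1.45: T₂ = T₁(V₁/V₂)^(n−1) = 543×(3.26)^0.45 = 924 K; P₂ = P₁(V₁/V₂)^n = 771 kPa.
W = (P₁V₁−P₂V₂)/(n−1) = (139×51.6−771×15.8)/0.45 = -11200 J.

-11200 J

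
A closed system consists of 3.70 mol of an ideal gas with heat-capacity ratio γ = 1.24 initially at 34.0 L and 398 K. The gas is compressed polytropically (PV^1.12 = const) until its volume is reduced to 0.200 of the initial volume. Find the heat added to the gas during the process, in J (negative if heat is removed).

P₁ = nRT₁/V₁ = 3.70×8.314×398/34.0 = 360 kPa.
Polytropic n=1.12: T₂ = T₁(V₁/V₂)^(n−1) = 398×(5.00)^0.12 = 483 K; P₂ = P₁(V₁/V₂)^n = 2180 kPa.
W = (P₁V₁−P₂V₂)/(n−1) = (360×34.0−2180×6.80)/0.12 = -21700 J.
ΔU = nCvΔT = 3.70×34.6×(483−398) = 10900 J.
Q = ΔU + W = -10900 J.

-10900 J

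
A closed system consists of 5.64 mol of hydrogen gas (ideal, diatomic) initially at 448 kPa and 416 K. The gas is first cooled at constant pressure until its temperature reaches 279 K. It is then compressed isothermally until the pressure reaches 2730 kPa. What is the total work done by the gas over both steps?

-30100 J

V₁ = nRT₁/P₁ = 5.64×8.314×416/448 = 43.5 L.
Step 1 — Isobaric: P stays 448 kPa; V/T = const ⇒ T₂ = 279 K, V₂ = 29.2 L.
W = PΔV = 448×(29.2−43.5) kPa·L = -6420 J.
ΔU = nCvΔT = 5.64×20.8×(279−416) = -16100 J.
Q = ΔU + W = nCpΔT = -22500 J.
State after step 1: P = 448 kPa, V = 29.2 L, T = 279 K.
Step 2 — Isothermal: T stays 279 K; PV = const ⇒ V₂ = 4.79 L, P₂ = 2730 kPa.
ΔU = 0 (ideal gas, T constant).
W = nRT ln(V₂/V₁) = 5.64×8.314×279×ln(0.164) = -23600 J.
Q = ΔU + W = -23600 J.
Net over both steps: W = -30100 J, Q = -46100 J, ΔU = -16100 J.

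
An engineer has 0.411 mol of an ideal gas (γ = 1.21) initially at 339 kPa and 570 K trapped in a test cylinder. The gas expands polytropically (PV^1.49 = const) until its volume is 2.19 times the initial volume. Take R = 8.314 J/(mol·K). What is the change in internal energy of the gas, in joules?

-2960 J

V₁ = nRT₁/P₁ = 0.411×8.314×570/339 = 5.75 L.
Polytropic n=1.49: T₂ = T₁(V₁/V₂)^(n−1) = 570×(0.457)^0.49 = 388 K; P₂ = P₁(V₁/V₂)^n = 105 kPa.
For an ideal gas ΔU = nCvΔT with Cv = R/(γ−1) = 39.6 J/(mol·K).
ΔU = 0.411×39.6×(388−570) = -2960 J.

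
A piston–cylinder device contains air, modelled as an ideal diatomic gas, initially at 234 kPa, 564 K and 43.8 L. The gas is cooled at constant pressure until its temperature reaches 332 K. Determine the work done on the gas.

4220 J

n = P₁V₁/(RT₁) = 234×43.8/(8.314×564) = 2.19 mol.
Isobaric: P stays 234 kPa; V/T = const ⇒ T₂ = 332 K, V₂ = 25.8 L.
W = PΔV = 234×(25.8−43.8) kPa·L = -4220 J.
Work done on the gas = −W_by = 4220 J.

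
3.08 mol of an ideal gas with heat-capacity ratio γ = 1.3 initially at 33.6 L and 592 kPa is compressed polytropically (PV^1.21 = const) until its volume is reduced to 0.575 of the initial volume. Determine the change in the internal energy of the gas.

8170 J

T₁ = P₁V₁/(nR) = 592×33.6/(3.08×8.314) = 777 K.
Polytropic n=1.21: T₂ = T₁(V₁/V₂)^(n−1) = 777×(1.74)^0.21 = 873 K; P₂ = P₁(V₁/V₂)^n = 1160 kPa.
For an ideal gas ΔU = nCvΔT with Cv = R/(γ−1) = 27.7 J/(mol·K).
ΔU = 3.08×27.7×(873−777) = 8170 J.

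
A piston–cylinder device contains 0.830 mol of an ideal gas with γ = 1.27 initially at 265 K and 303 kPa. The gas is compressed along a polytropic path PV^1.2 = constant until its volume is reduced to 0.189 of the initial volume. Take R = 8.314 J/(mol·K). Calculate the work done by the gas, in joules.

V₁ = nRT₁/P₁ = 0.830×8.314×265/303 = 6.04 L.
Polytropic n=1.2: T₂ = T₁(V₁/V₂)^(n−1) = 265×(5.29)^0.20 = 370 K; P₂ = P₁(V₁/V₂)^n = 2240 kPa.
W = (P₁V₁−P₂V₂)/(n−1) = (303×6.04−2240×1.14)/0.20 = -3620 J.

-3620 J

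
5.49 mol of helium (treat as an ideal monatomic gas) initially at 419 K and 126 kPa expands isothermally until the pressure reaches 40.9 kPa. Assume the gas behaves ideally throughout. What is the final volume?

468 L

V₁ = nRT₁/P₁ = 5.49×8.314×419/126 = 152 L.
Isothermal: T stays 419 K; PV = const ⇒ V₂ = 468 L, P₂ = 40.9 kPa.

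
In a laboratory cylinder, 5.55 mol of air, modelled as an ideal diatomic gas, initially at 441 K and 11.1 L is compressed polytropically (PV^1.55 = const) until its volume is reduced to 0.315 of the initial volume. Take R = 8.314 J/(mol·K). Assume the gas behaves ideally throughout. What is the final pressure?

P₁ = nRT₁/V₁ = 5.55×8.314×441/11.1 = 1830 kPa.
Polytropic n=1.55: T₂ = T₁(V₁/V₂)^(n−1) = 441×(3.17)^0.55 = 832 K; P₂ = P₁(V₁/V₂)^n = 11000 kPa.

11000 kPa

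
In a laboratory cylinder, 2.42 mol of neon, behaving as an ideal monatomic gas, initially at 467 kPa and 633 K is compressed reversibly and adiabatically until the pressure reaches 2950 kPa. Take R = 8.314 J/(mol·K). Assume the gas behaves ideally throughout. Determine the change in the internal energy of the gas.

20800 J

V₁ = nRT₁/P₁ = 2.42×8.314×633/467 = 27.3 L.
Adiabatic: T₂/T₁ = (P₂/P₁)^((γ−1)/γ) ⇒ T₂ = 633×(6.32)^0.400 = 1320 K; V₂ = 9.02 L.
For an ideal gas ΔU = nCvΔT with Cv = (3/2)R = 12.5 J/(mol·K).
ΔU = 2.42×12.5×(1320−633) = 20800 J.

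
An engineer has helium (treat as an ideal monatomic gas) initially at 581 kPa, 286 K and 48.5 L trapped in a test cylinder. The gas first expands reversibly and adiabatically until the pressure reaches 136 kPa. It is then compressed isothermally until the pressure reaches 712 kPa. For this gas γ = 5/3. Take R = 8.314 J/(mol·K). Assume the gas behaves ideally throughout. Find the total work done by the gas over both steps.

n = P₁V₁/(RT₁) = 581×48.5/(8.314×286) = 11.9 mol.
Step 1 — Adiabatic: T₂/T₁ = (P₂/P₁)^((γ−1)/γ) ⇒ T₂ = 286×(0.234)^0.400 = 160 K; V₂ = 116 L.
ΔU = nCvΔT = 11.9×12.5×(160−286) = -18600 J.
Q = 0 for an adiabatic process, so W = −ΔU = 18600 J.
State after step 1: P = 136 kPa, V = 116 L, T = 160 K.
Step 2 — Isothermal: T stays 160 K; PV = const ⇒ V₂ = 22.1 L, P₂ = 712 kPa.
ΔU = 0 (ideal gas, T constant).
W = nRT ln(V₂/V₁) = 11.9×8.314×160×ln(0.191) = -26100 J.
Q = ΔU + W = -26100 J.
Net over both steps: W = -7470 J, Q = -26100 J, ΔU = -18600 J.

-7470 J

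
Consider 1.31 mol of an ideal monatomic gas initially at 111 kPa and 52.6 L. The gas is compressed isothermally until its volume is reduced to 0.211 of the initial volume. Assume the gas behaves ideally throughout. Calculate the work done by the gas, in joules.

T₁ = P₁V₁/(nR) = 111×52.6/(1.31×8.314) = 536 K.
Isothermal: T stays 536 K; PV = const ⇒ V₂ = 11.1 L, P₂ = 526 kPa.
W = nRT ln(V₂/V₁) = 1.31×8.314×536×ln(0.211) = -9080 J.

-9080 J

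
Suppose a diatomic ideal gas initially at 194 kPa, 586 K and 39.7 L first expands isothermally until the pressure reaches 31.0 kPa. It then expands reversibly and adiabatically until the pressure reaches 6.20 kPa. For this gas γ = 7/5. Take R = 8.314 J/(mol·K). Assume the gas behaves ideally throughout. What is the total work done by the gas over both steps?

n = P₁V₁/(RT₁) = 194×39.7/(8.314×586) = 1.58 mol.
Step 1 — Isothermal: T stays 586 K; PV = const ⇒ V₂ = 248 L, P₂ = 31.0 kPa.
ΔU = 0 (ideal gas, T constant).
W = nRT ln(V₂/V₁) = 1.58×8.314×586×ln(6.26) = 14100 J.
Q = ΔU + W = 14100 J.
State after step 1: P = 31.0 kPa, V = 248 L, T = 586 K.
Step 2 — Adiabatic: T₂/T₁ = (P₂/P₁)^((γ−1)/γ) ⇒ T₂ = 586×(0.200)^0.286 = 370 K; V₂ = 784 L.
ΔU = nCvΔT = 1.58×20.8×(370−586) = -7100 J.
Q = 0 for an adiabatic process, so W = −ΔU = 7100 J.
Net over both steps: W = 21200 J, Q = 14100 J, ΔU = -7100 J.

21200 J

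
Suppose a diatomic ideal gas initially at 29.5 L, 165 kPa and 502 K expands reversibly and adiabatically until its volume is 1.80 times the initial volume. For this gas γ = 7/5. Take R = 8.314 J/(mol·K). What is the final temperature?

Adiabatic: TV^(γ−1) = const ⇒ T₂ = 502×(0.556)^0.400 = 397 K; PV^γ = const ⇒ P₂ = 72.5 kPa.

397 K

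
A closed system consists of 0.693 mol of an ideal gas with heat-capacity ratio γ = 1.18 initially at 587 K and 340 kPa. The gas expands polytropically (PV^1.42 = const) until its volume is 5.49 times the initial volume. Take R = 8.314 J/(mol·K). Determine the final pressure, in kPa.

30.3 kPa

V₁ = nRT₁/P₁ = 0.693×8.314×587/340 = 9.95 L.
Polytropic n=1.42: T₂ = T₁(V₁/V₂)^(n−1) = 587×(0.182)^0.42 = 287 K; P₂ = P₁(V₁/V₂)^n = 30.3 kPa.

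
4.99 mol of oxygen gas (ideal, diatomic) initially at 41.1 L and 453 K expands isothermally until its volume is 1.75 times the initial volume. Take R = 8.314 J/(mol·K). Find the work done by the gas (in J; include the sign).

10500 J

P₁ = nRT₁/V₁ = 4.99×8.314×453/41.1 = 457 kPa.
Isothermal: T stays 453 K; PV = const ⇒ V₂ = 71.9 L, P₂ = 261 kPa.
W = nRT ln(V₂/V₁) = 4.99×8.314×453×ln(1.75) = 10500 J.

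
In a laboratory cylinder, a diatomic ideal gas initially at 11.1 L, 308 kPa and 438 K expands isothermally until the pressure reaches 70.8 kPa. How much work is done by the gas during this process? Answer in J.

n = P₁V₁/(RT₁) = 308×11.1/(8.314×438) = 0.939 mol.
Isothermal: T stays 438 K; PV = const ⇒ V₂ = 48.3 L, P₂ = 70.8 kPa.
W = nRT ln(V₂/V₁) = 0.939×8.314×438×ln(4.35) = 5030 J.

5030 J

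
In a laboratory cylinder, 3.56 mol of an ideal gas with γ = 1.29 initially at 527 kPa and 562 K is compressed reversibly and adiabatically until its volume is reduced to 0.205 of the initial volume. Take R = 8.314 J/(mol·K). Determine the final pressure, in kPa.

V₁ = nRT₁/P₁ = 3.56×8.314×562/527 = 31.6 L.
Adiabatic: TV^(γ−1) = const ⇒ T₂ = 562×(4.88)^0.290 = 890 K; PV^γ = const ⇒ P₂ = 4070 kPa.

4070 kPa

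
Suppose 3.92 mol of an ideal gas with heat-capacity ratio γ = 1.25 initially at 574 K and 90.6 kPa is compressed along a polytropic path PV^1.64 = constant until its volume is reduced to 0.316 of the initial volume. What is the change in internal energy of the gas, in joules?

81600 J

V₁ = nRT₁/P₁ = 3.92×8.314×574/90.6 = 206 L.
Polytropic n=1.64: T₂ = T₁(V₁/V₂)^(n−1) = 574×(3.16)^0.64 = 1200 K; P₂ = P₁(V₁/V₂)^n = 599 kPa.
For an ideal gas ΔU = nCvΔT with Cv = R/(γ−1) = 33.3 J/(mol·K).
ΔU = 3.92×33.3×(1200−574) = 81600 J.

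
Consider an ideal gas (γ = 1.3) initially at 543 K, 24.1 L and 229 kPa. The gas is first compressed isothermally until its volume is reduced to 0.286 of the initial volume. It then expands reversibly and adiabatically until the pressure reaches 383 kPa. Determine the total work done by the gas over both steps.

-4030 J

n = P₁V₁/(RT₁) = 229×24.1/(8.314×543) = 1.22 mol.
Step 1 — Isothermal: T stays 543 K; PV = const ⇒ V₂ = 6.89 L, P₂ = 801 kPa.
ΔU = 0 (ideal gas, T constant).
W = nRT ln(V₂/V₁) = 1.22×8.314×543×ln(0.286) = -6910 J.
Q = ΔU + W = -6910 J.
State after step 1: P = 801 kPa, V = 6.89 L, T = 543 K.
Step 2 — Adiabatic: T₂/T₁ = (P₂/P₁)^((γ−1)/γ) ⇒ T₂ = 543×(0.478)^0.231 = 458 K; V₂ = 12.2 L.
ΔU = nCvΔT = 1.22×27.7×(458−543) = -2880 J.
Q = 0 for an adiabatic process, so W = −ΔU = 2880 J.
Net over both steps: W = -4030 J, Q = -6910 J, ΔU = -2880 J.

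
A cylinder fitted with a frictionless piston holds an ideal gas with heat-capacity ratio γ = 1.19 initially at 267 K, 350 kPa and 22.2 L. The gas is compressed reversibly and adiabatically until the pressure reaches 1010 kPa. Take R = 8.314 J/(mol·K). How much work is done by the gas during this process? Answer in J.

-7540 J

n = P₁V₁/(RT₁) = 350×22.2/(8.314×267) = 3.50 mol.
Adiabatic: T₂/T₁ = (P₂/P₁)^((γ−1)/γ) ⇒ T₂ = 267×(2.89)^0.160 = 316 K; V₂ = 9.11 L.
ΔU = nCvΔT = 3.50×43.8×(316−267) = 7540 J.
Q = 0 for an adiabatic process, so W = −ΔU = -7540 J.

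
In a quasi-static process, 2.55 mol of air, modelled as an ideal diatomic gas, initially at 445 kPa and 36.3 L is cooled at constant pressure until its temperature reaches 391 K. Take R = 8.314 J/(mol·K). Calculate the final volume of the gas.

18.6 L

T₁ = P₁V₁/(nR) = 445×36.3/(2.55×8.314) = 762 K.
Isobaric: P stays 445 kPa; V/T = const ⇒ T₂ = 391 K, V₂ = 18.6 L.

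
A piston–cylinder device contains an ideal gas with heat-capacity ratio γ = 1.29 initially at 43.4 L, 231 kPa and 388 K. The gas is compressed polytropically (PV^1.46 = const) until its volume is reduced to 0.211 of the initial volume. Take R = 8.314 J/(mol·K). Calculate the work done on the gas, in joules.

22800 J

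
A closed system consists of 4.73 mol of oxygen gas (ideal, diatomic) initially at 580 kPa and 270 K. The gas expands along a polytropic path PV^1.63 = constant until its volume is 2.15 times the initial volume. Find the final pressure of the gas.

V₁ = nRT₁/P₁ = 4.73×8.314×270/580 = 18.3 L.
Polytropic n=1.63: T₂ = T₁(V₁/V₂)^(n−1) = 270×(0.465)^0.63 = 167 K; P₂ = P₁(V₁/V₂)^n = 167 kPa.

167 kPa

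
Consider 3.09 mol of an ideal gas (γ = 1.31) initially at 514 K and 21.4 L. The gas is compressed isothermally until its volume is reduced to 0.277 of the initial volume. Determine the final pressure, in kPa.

2230 kPa

P₁ = nRT₁/V₁ = 3.09×8.314×514/21.4 = 617 kPa.
Isothermal: T stays 514 K; PV = const ⇒ V₂ = 5.93 L, P₂ = 2230 kPa.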